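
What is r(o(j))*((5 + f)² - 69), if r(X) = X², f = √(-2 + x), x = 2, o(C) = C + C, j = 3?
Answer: -1584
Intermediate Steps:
o(C) = 2*C
f = 0 (f = √(-2 + 2) = √0 = 0)
r(o(j))*((5 + f)² - 69) = (2*3)²*((5 + 0)² - 69) = 6²*(5² - 69) = 36*(25 - 69) = 36*(-44) = -1584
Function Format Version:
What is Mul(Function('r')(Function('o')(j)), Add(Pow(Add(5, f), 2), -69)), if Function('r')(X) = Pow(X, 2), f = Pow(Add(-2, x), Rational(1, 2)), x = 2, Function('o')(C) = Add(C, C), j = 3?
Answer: -1584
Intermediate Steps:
Function('o')(C) = Mul(2, C)
f = 0 (f = Pow(Add(-2, 2), Rational(1, 2)) = Pow(0, Rational(1, 2)) = 0)
Mul(Function('r')(Function('o')(j)), Add(Pow(Add(5, f), 2), -69)) = Mul(Pow(Mul(2, 3), 2), Add(Pow(Add(5, 0), 2), -69)) = Mul(Pow(6, 2), Add(Pow(5, 2), -69)) = Mul(36, Add(25, -69)) = Mul(36, -44) = -1584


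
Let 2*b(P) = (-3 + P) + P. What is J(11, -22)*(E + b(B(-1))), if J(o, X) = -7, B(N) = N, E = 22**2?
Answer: -6741/2 ≈ -3370.5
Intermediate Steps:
E = 484
b(P) = -3/2 + P (b(P) = ((-3 + P) + P)/2 = (-3 + 2*P)/2 = -3/2 + P)
J(11, -22)*(E + b(B(-1))) = -7*(484 + (-3/2 - 1)) = -7*(484 - 5/2) = -7*963/2 = -6741/2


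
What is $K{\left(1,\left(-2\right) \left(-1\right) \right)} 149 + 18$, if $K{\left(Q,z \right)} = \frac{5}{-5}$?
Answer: $-131$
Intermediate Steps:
$K{\left(Q,z \right)} = -1$ ($K{\left(Q,z \right)} = 5 \left(- \frac{1}{5}\right) = -1$)
$K{\left(1,\left(-2\right) \left(-1\right) \right)} 149 + 18 = \left(-1\right) 149 + 18 = -149 + 18 = -131$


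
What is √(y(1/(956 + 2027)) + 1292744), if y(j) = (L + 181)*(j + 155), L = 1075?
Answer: 2*√134240054/19 ≈ 1219.6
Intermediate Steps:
y(j) = 194680 + 1256*j (y(j) = (1075 + 181)*(j + 155) = 1256*(155 + j) = 194680 + 1256*j)
√(y(1/(956 + 2027)) + 1292744) = √((194680 + 1256/(956 + 2027)) + 1292744) = √((194680 + 1256/2983) + 1292744) = √((194680 + 1256*(1/2983)) + 1292744) = √((194680 + 8/19) + 1292744) = √(3698928/19 + 1292744) = √(28261064/19) = 2*√134240054/19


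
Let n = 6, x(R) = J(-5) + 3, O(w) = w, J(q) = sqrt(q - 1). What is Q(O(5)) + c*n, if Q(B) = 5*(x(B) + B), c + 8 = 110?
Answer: 652 + 5*I*sqrt(6) ≈ 652.0 + 12.247*I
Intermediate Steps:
c = 102 (c = -8 + 110 = 102)
J(q) = sqrt(-1 + q)
x(R) = 3 + I*sqrt(6) (x(R) = sqrt(-1 - 5) + 3 = sqrt(-6) + 3 = I*sqrt(6) + 3 = 3 + I*sqrt(6))
Q(B) = 15 + 5*B + 5*I*sqrt(6) (Q(B) = 5*((3 + I*sqrt(6)) + B) = 5*(3 + B + I*sqrt(6)) = 15 + 5*B + 5*I*sqrt(6))
Q(O(5)) + c*n = (15 + 5*5 + 5*I*sqrt(6)) + 102*6 = (15 + 25 + 5*I*sqrt(6)) + 612 = (40 + 5*I*sqrt(6)) + 612 = 652 + 5*I*sqrt(6)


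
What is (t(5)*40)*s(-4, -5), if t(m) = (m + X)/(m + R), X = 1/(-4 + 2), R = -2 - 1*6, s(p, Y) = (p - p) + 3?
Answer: -180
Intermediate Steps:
s(p, Y) = 3 (s(p, Y) = 0 + 3 = 3)
R = -8 (R = -2 - 6 = -8)
X = -½ (X = 1/(-2) = -½ ≈ -0.50000)
t(m) = (-½ + m)/(-8 + m) (t(m) = (m - ½)/(m - 8) = (-½ + m)/(-8 + m))
(t(5)*40)*s(-4, -5) = (((-½ + 5)/(-8 + 5))*40)*3 = (((9/2)/(-3))*40)*3 = (-⅓*9/2*40)*3 = -3/2*40*3 = -60*3 = -180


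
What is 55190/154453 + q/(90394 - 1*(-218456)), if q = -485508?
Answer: -9657122604/7950468175 ≈ -1.2147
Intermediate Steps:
55190/154453 + q/(90394 - 1*(-218456)) = 55190/154453 - 485508/(90394 - 1*(-218456)) = 55190*(1/154453) - 485508/(90394 + 218456) = 55190/154453 - 485508/308850 = 55190/154453 - 485508*1/308850 = 55190/154453 - 80918/51475 = -9657122604/7950468175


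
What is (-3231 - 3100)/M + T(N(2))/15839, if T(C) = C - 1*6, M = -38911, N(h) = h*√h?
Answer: 100043243/616311329 + 2*√2/15839 ≈ 0.16250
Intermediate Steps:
N(h) = h^(3/2)
T(C) = -6 + C (T(C) = C - 6 = -6 + C)
(-3231 - 3100)/M + T(N(2))/15839 = (-3231 - 3100)/(-38911) + (-6 + 2^(3/2))/15839 = -6331*(-1/38911) + (-6 + 2*√2)*(1/15839) = 6331/38911 + (-6/15839 + 2*√2/15839) = 100043243/616311329 + 2*√2/15839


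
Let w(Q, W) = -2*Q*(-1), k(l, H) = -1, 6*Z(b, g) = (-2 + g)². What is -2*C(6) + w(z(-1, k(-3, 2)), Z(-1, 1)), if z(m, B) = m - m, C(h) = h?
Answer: -12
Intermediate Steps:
Z(b, g) = (-2 + g)²/6
z(m, B) = 0
w(Q, W) = 2*Q
-2*C(6) + w(z(-1, k(-3, 2)), Z(-1, 1)) = -2*6 + 2*0 = -12 + 0 = -12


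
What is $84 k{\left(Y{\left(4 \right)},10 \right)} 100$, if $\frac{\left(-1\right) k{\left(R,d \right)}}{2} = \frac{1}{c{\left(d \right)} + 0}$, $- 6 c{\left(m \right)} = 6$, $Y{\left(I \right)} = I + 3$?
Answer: $16800$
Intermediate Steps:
$Y{\left(I \right)} = 3 + I$
$c{\left(m \right)} = -1$ ($c{\left(m \right)} = \left(- \frac{1}{6}\right) 6 = -1$)
$k{\left(R,d \right)} = 2$ ($k{\left(R,d \right)} = - \frac{2}{-1 + 0} = - \frac{2}{-1} = \left(-2\right) \left(-1\right) = 2$)
$84 k{\left(Y{\left(4 \right)},10 \right)} 100 = 84 \cdot 2 \cdot 100 = 168 \cdot 100 = 16800$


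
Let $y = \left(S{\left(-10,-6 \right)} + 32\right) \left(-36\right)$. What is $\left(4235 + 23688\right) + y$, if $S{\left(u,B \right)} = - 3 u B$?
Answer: $33251$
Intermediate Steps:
$S{\left(u,B \right)} = - 3 B u$
$y = 5328$ ($y = \left(\left(-3\right) \left(-6\right) \left(-10\right) + 32\right) \left(-36\right) = \left(-180 + 32\right) \left(-36\right) = \left(-148\right) \left(-36\right) = 5328$)
$\left(4235 + 23688\right) + y = \left(4235 + 23688\right) + 5328 = 27923 + 5328 = 33251$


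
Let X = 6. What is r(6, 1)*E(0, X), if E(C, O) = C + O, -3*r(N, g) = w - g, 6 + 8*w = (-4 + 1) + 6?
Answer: 11/4 ≈ 2.7500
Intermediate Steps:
w = -3/8 (w = -3/4 + ((-4 + 1) + 6)/8 = -3/4 + (-3 + 6)/8 = -3/4 + (1/8)*3 = -3/4 + 3/8 = -3/8 ≈ -0.37500)
r(N, g) = 1/8 + g/3 (r(N, g) = -(-3/8 - g)/3 = 1/8 + g/3)
r(6, 1)*E(0, X) = (1/8 + (1/3)*1)*(0 + 6) = (1/8 + 1/3)*6 = (11/24)*6 = 11/4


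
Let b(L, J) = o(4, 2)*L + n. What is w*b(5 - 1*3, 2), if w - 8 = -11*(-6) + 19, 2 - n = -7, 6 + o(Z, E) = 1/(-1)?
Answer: -465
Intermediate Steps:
o(Z, E) = -7 (o(Z, E) = -6 + 1/(-1) = -6 - 1 = -7)
n = 9 (n = 2 - 1*(-7) = 2 + 7 = 9)
w = 93 (w = 8 + (-11*(-6) + 19) = 8 + (66 + 19) = 8 + 85 = 93)
b(L, J) = 9 - 7*L (b(L, J) = -7*L + 9 = 9 - 7*L)
w*b(5 - 1*3, 2) = 93*(9 - 7*(5 - 1*3)) = 93*(9 - 7*(5 - 3)) = 93*(9 - 7*2) = 93*(9 - 14) = 93*(-5) = -465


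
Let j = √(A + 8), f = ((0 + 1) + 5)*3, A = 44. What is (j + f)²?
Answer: 376 + 72*√13 ≈ 635.60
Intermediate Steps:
f = 18 (f = (1 + 5)*3 = 6*3 = 18)
j = 2*√13 (j = √(44 + 8) = √52 = 2*√13 ≈ 7.2111)
(j + f)² = (2*√13 + 18)² = (18 + 2*√13)²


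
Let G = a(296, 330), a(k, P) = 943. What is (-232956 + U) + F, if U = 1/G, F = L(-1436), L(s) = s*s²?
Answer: -2792602851715/943 ≈ -2.9614e+9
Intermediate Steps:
L(s) = s³
G = 943
F = -2961169856 (F = (-1436)³ = -2961169856)
U = 1/943 ≈ 0.0010604
(-232956 + U) + F = (-232956 + 1/943) - 2961169856 = -219677507/943 - 2961169856 = -2792602851715/943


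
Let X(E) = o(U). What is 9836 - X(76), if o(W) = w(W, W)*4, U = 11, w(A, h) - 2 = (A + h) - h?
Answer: 9784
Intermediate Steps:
w(A, h) = 2 + A (w(A, h) = 2 + ((A + h) - h) = 2 + A)
o(W) = 8 + 4*W (o(W) = (2 + W)*4 = 8 + 4*W)
X(E) = 52 (X(E) = 8 + 4*11 = 8 + 44 = 52)
9836 - X(76) = 9836 - 1*52 = 9836 - 52 = 9784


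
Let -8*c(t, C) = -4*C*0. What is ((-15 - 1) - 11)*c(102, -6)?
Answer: 0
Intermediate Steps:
c(t, C) = 0 (c(t, C) = -(-4*C)*0/8 = -1/8*0 = 0)
((-15 - 1) - 11)*c(102, -6) = ((-15 - 1) - 11)*0 = (-16 - 11)*0 = -27*0 = 0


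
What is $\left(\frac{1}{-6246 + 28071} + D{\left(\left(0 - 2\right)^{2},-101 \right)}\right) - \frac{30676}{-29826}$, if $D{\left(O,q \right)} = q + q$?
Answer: $- \frac{807548527}{4018225} \approx -200.97$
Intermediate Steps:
$D{\left(O,q \right)} = 2 q$
$\left(\frac{1}{-6246 + 28071} + D{\left(\left(0 - 2\right)^{2},-101 \right)}\right) - \frac{30676}{-29826} = \left(\frac{1}{-6246 + 28071} + 2 \left(-101\right)\right) - \frac{30676}{-29826} = \left(\frac{1}{21825} - 202\right) - - \frac{15338}{14913} = \left(\frac{1}{21825} - 202\right) + \frac{15338}{14913} = - \frac{4408649}{21825} + \frac{15338}{14913} = - \frac{807548527}{4018225}$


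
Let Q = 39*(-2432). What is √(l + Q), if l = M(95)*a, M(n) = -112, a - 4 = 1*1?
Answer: 4*I*√5963 ≈ 308.88*I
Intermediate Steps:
a = 5 (a = 4 + 1*1 = 4 + 1 = 5)
l = -560 (l = -112*5 = -560)
Q = -94848
√(l + Q) = √(-560 - 94848) = √(-95408) = 4*I*√5963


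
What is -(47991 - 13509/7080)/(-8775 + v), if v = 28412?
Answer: -113254257/46343320 ≈ -2.4438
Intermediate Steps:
-(47991 - 13509/7080)/(-8775 + v) = -(47991 - 13509/7080)/(-8775 + 28412) = -(47991 - 13509*1/7080)/19637 = -(47991 - 4503/2360)/19637 = -113254257/(2360*19637) = -1*113254257/46343320 = -113254257/46343320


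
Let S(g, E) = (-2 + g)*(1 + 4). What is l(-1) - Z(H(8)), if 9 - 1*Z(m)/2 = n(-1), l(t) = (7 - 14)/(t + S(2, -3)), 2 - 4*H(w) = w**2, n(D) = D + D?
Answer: -15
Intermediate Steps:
S(g, E) = -10 + 5*g (S(g, E) = (-2 + g)*5 = -10 + 5*g)
n(D) = 2*D
H(w) = 1/2 - w**2/4
l(t) = -7/t (l(t) = (7 - 14)/(t + (-10 + 5*2)) = -7/(t + (-10 + 10)) = -7/(t + 0) = -7/t)
Z(m) = 22 (Z(m) = 18 - 4*(-1) = 18 - 2*(-2) = 18 + 4 = 22)
l(-1) - Z(H(8)) = -7/(-1) - 1*22 = -7*(-1) - 22 = 7 - 22 = -15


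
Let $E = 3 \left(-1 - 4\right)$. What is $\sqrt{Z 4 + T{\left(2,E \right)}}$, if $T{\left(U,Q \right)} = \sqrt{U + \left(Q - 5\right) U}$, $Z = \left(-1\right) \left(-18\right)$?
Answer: $\sqrt{72 + i \sqrt{38}} \approx 8.493 + 0.36291 i$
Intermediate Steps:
$Z = 18$
$E = -15$ ($E = 3 \left(-5\right) = -15$)
$T{\left(U,Q \right)} = \sqrt{U + U \left(-5 + Q\right)}$ ($T{\left(U,Q \right)} = \sqrt{U + \left(-5 + Q\right) U} = \sqrt{U + U \left(-5 + Q\right)}$)
$\sqrt{Z 4 + T{\left(2,E \right)}} = \sqrt{18 \cdot 4 + \sqrt{2 \left(-4 - 15\right)}} = \sqrt{72 + \sqrt{2 \left(-19\right)}} = \sqrt{72 + \sqrt{-38}} = \sqrt{72 + i \sqrt{38}}$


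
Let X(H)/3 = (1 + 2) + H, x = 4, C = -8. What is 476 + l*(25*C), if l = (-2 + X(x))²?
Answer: -71724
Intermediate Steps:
X(H) = 9 + 3*H (X(H) = 3*((1 + 2) + H) = 3*(3 + H) = 9 + 3*H)
l = 361 (l = (-2 + (9 + 3*4))² = (-2 + (9 + 12))² = (-2 + 21)² = 19² = 361)
476 + l*(25*C) = 476 + 361*(25*(-8)) = 476 + 361*(-200) = 476 - 72200 = -71724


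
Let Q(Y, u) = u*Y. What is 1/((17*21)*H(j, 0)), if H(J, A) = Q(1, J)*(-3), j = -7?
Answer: 1/7497 ≈ 0.00013339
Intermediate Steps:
Q(Y, u) = Y*u
H(J, A) = -3*J (H(J, A) = (1*J)*(-3) = J*(-3) = -3*J)
1/((17*21)*H(j, 0)) = 1/((17*21)*(-3*(-7))) = 1/(357*21) = 1/7497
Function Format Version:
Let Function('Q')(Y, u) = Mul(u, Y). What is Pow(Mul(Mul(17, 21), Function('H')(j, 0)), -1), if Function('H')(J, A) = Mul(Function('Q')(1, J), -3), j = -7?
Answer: Rational(1, 7497) ≈ 0.00013339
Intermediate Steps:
Function('Q')(Y, u) = Mul(Y, u)
Function('H')(J, A) = Mul(-3, J) (Function('H')(J, A) = Mul(Mul(1, J), -3) = Mul(J, -3) = Mul(-3, J))
Pow(Mul(Mul(17, 21), Function('H')(j, 0)), -1) = Pow(Mul(Mul(17, 21), Mul(-3, -7)), -1) = Pow(Mul(357, 21), -1) = Pow(7497, -1) = Rational(1, 7497)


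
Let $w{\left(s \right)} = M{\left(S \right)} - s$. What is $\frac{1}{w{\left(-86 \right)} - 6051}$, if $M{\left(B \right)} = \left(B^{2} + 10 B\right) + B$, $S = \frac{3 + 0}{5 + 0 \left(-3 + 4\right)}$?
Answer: $- \frac{25}{148951} \approx -0.00016784$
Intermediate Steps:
$S = \frac{3}{5}$ ($S = \frac{3}{5 + 0 \cdot 1} = \frac{3}{5 + 0} = \frac{3}{5} \approx 0.6$)
$M{\left(B \right)} = B^{2} + 11 B$
$w{\left(s \right)} = \frac{174}{25} - s$ ($w{\left(s \right)} = \frac{3 \left(11 + \frac{3}{5}\right)}{5} - s = \frac{3}{5} \cdot \frac{58}{5} - s = \frac{174}{25} - s$)
$\frac{1}{w{\left(-86 \right)} - 6051} = \frac{1}{\left(\frac{174}{25} - -86\right) - 6051} = \frac{1}{\left(\frac{174}{25} + 86\right) - 6051} = \frac{1}{\frac{2324}{25} - 6051} = \frac{1}{- \frac{148951}{25}} = - \frac{25}{148951}$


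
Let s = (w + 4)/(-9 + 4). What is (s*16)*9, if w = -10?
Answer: 864/5 ≈ 172.80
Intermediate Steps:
s = 6/5 (s = (-10 + 4)/(-9 + 4) = -6/(-5) = -6*(-⅕) = 6/5 ≈ 1.2000)
(s*16)*9 = ((6/5)*16)*9 = (96/5)*9 = 864/5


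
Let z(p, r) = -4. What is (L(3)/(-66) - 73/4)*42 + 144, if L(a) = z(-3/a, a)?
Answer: -13639/22 ≈ -619.95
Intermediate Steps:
L(a) = -4
(L(3)/(-66) - 73/4)*42 + 144 = (-4/(-66) - 73/4)*42 + 144 = (-4*(-1/66) - 73*¼)*42 + 144 = (2/33 - 73/4)*42 + 144 = -2401/132*42 + 144 = -16807/22 + 144 = -13639/22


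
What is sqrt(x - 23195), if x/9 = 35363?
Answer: 4*sqrt(18442) ≈ 543.21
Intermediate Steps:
x = 318267 (x = 9*35363 = 318267)
sqrt(x - 23195) = sqrt(318267 - 23195) = sqrt(295072) = 4*sqrt(18442)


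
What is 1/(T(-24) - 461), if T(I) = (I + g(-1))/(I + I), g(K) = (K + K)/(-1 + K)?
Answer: -48/22105 ≈ -0.0021715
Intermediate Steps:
g(K) = 2*K/(-1 + K) (g(K) = (2*K)/(-1 + K) = 2*K/(-1 + K))
T(I) = (1 + I)/(2*I) (T(I) = (I + 2*(-1)/(-1 - 1))/(I + I) = (I + 2*(-1)/(-2))/((2*I)) = (I + 2*(-1)*(-1/2))*(1/(2*I)) = (I + 1)*(1/(2*I)) = (1 + I)*(1/(2*I)) = (1 + I)/(2*I))
1/(T(-24) - 461) = 1/((1/2)*(1 - 24)/(-24) - 461) = 1/((1/2)*(-1/24)*(-23) - 461) = 1/(23/48 - 461) = 1/(-22105/48) = -48/22105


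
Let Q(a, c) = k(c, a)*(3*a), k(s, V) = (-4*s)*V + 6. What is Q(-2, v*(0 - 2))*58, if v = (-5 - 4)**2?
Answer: 448920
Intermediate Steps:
v = 81 (v = (-9)**2 = 81)
k(s, V) = 6 - 4*V*s (k(s, V) = -4*V*s + 6 = 6 - 4*V*s)
Q(a, c) = 3*a*(6 - 4*a*c) (Q(a, c) = (6 - 4*a*c)*(3*a) = 3*a*(6 - 4*a*c))
Q(-2, v*(0 - 2))*58 = (6*(-2)*(3 - 2*(-2)*81*(0 - 2)))*58 = (6*(-2)*(3 - 2*(-2)*81*(-2)))*58 = (6*(-2)*(3 - 2*(-2)*(-162)))*58 = (6*(-2)*(3 - 648))*58 = (6*(-2)*(-645))*58 = 7740*58 = 448920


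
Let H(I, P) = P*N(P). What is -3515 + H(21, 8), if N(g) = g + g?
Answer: -3387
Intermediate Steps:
N(g) = 2*g
H(I, P) = 2*P² (H(I, P) = P*(2*P) = 2*P²)
-3515 + H(21, 8) = -3515 + 2*8² = -3515 + 2*64 = -3515 + 128 = -3387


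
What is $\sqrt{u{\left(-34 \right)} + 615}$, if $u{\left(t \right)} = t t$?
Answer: $\sqrt{1771} \approx 42.083$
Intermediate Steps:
$u{\left(t \right)} = t^{2}$
$\sqrt{u{\left(-34 \right)} + 615} = \sqrt{\left(-34\right)^{2} + 615} = \sqrt{1156 + 615} = \sqrt{1771}$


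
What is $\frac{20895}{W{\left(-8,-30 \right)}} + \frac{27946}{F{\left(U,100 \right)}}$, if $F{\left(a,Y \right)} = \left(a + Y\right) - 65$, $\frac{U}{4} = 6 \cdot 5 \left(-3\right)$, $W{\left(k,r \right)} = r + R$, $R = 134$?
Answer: $\frac{298807}{2600} \approx 114.93$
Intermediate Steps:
$W{\left(k,r \right)} = 134 + r$ ($W{\left(k,r \right)} = r + 134 = 134 + r$)
$U = -360$ ($U = 4 \cdot 6 \cdot 5 \left(-3\right) = 4 \cdot 30 \left(-3\right) = 4 \left(-90\right) = -360$)
$F{\left(a,Y \right)} = -65 + Y + a$ ($F{\left(a,Y \right)} = \left(Y + a\right) - 65 = -65 + Y + a$)
$\frac{20895}{W{\left(-8,-30 \right)}} + \frac{27946}{F{\left(U,100 \right)}} = \frac{20895}{134 - 30} + \frac{27946}{-65 + 100 - 360} = \frac{20895}{104} + \frac{27946}{-325} = 20895 \cdot \frac{1}{104} + 27946 \left(- \frac{1}{325}\right) = \frac{20895}{104} - \frac{27946}{325} = \frac{298807}{2600}$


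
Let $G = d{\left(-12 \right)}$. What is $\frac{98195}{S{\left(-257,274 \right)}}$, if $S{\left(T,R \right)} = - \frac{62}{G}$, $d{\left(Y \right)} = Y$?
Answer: $\frac{589170}{31} \approx 19005.0$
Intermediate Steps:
$G = -12$
$S{\left(T,R \right)} = \frac{31}{6}$ ($S{\left(T,R \right)} = - \frac{62}{-12} = \left(-62\right) \left(- \frac{1}{12}\right) = \frac{31}{6}$)
$\frac{98195}{S{\left(-257,274 \right)}} = \frac{98195}{\frac{31}{6}} = 98195 \cdot \frac{6}{31} = \frac{589170}{31}$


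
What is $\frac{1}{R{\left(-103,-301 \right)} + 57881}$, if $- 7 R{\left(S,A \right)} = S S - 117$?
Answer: $\frac{7}{394675} \approx 1.7736 \cdot 10^{-5}$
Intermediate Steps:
$R{\left(S,A \right)} = \frac{117}{7} - \frac{S^{2}}{7}$ ($R{\left(S,A \right)} = - \frac{S S - 117}{7} = - \frac{S^{2} - 117}{7} = - \frac{-117 + S^{2}}{7} = \frac{117}{7} - \frac{S^{2}}{7}$)
$\frac{1}{R{\left(-103,-301 \right)} + 57881} = \frac{1}{\left(\frac{117}{7} - \frac{\left(-103\right)^{2}}{7}\right) + 57881} = \frac{1}{\left(\frac{117}{7} - \frac{10609}{7}\right) + 57881} = \frac{1}{- \frac{10492}{7} + 57881} = \frac{1}{\frac{394675}{7}} = \frac{7}{394675}$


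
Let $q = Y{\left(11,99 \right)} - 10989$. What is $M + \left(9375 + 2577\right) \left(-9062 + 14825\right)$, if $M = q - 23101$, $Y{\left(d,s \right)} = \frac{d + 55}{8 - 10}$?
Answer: $68845253$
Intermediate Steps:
$Y{\left(d,s \right)} = - \frac{55}{2} - \frac{d}{2}$ ($Y{\left(d,s \right)} = \frac{55 + d}{-2} = \left(55 + d\right) \left(- \frac{1}{2}\right) = - \frac{55}{2} - \frac{d}{2}$)
$q = -11022$ ($q = \left(- \frac{55}{2} - \frac{11}{2}\right) - 10989 = -33 - 10989 = -11022$)
$M = -34123$ ($M = -11022 - 23101 = -34123$)
$M + \left(9375 + 2577\right) \left(-9062 + 14825\right) = -34123 + \left(9375 + 2577\right) \left(-9062 + 14825\right) = -34123 + 11952 \cdot 5763 = -34123 + 68879376 = 68845253$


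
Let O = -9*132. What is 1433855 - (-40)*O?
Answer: 1386335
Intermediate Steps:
O = -1188
1433855 - (-40)*O = 1433855 - (-40)*(-1188) = 1433855 - 1*47520 = 1433855 - 47520 = 1386335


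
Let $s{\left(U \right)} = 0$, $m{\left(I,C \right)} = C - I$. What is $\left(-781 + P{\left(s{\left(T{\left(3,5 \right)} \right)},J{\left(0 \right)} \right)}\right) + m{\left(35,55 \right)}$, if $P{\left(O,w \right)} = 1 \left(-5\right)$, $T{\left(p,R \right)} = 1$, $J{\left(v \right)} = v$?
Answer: $-766$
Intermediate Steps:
$P{\left(O,w \right)} = -5$
$\left(-781 + P{\left(s{\left(T{\left(3,5 \right)} \right)},J{\left(0 \right)} \right)}\right) + m{\left(35,55 \right)} = \left(-781 - 5\right) + \left(55 - 35\right) = -786 + \left(55 - 35\right) = -786 + 20 = -766$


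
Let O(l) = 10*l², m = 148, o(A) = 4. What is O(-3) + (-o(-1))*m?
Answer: -502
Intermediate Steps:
O(-3) + (-o(-1))*m = 10*(-3)² - 1*4*148 = 10*9 - 4*148 = 90 - 592 = -502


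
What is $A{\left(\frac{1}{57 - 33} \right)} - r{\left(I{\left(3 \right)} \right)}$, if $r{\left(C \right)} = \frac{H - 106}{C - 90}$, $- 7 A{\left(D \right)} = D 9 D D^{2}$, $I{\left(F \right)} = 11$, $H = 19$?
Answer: $- \frac{22450255}{20385792} \approx -1.1013$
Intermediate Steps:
$A{\left(D \right)} = - \frac{9 D^{4}}{7}$ ($A{\left(D \right)} = - \frac{D 9 D D^{2}}{7} = - \frac{9 D^{2} D^{2}}{7} = - \frac{9 D^{4}}{7}$)
$r{\left(C \right)} = - \frac{87}{-90 + C}$ ($r{\left(C \right)} = \frac{19 - 106}{C - 90} = - \frac{87}{-90 + C}$)
$A{\left(\frac{1}{57 - 33} \right)} - r{\left(I{\left(3 \right)} \right)} = - \frac{9 \left(\frac{1}{57 - 33}\right)^{4}}{7} - - \frac{87}{-90 + 11} = - \frac{9 \left(\frac{1}{24}\right)^{4}}{7} - - \frac{87}{-79} = - \frac{9}{7 \cdot 331776} - \left(-87\right) \left(- \frac{1}{79}\right) = \left(- \frac{9}{7}\right) \frac{1}{331776} - \frac{87}{79} = - \frac{1}{258048} - \frac{87}{79} = - \frac{22450255}{20385792}$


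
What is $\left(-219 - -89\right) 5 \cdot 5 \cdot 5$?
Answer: $-16250$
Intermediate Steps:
$\left(-219 - -89\right) 5 \cdot 5 \cdot 5 = \left(-219 + 89\right) 25 \cdot 5 = \left(-130\right) 125 = -16250$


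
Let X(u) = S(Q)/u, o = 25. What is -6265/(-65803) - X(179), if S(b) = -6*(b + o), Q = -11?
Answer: 6648887/11778737 ≈ 0.56448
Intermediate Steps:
S(b) = -150 - 6*b (S(b) = -6*(b + 25) = -6*(25 + b) = -150 - 6*b)
X(u) = -84/u (X(u) = (-150 - 6*(-11))/u = (-150 + 66)/u = -84/u)
-6265/(-65803) - X(179) = -6265/(-65803) - (-84)/179 = -6265*(-1/65803) - (-84)/179 = 6265/65803 - 1*(-84/179) = 6265/65803 + 84/179 = 6648887/11778737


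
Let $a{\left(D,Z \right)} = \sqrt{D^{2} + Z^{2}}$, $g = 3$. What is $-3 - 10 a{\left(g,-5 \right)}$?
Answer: $-3 - 10 \sqrt{34} \approx -61.31$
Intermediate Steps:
$-3 - 10 a{\left(g,-5 \right)} = -3 - 10 \sqrt{3^{2} + \left(-5\right)^{2}} = -3 - 10 \sqrt{9 + 25} = -3 - 10 \sqrt{34}$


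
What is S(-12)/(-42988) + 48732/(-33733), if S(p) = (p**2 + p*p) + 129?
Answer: -2108957877/1450114204 ≈ -1.4543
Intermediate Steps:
S(p) = 129 + 2*p**2 (S(p) = (p**2 + p**2) + 129 = 2*p**2 + 129 = 129 + 2*p**2)
S(-12)/(-42988) + 48732/(-33733) = (129 + 2*(-12)**2)/(-42988) + 48732/(-33733) = (129 + 2*144)*(-1/42988) + 48732*(-1/33733) = (129 + 288)*(-1/42988) - 48732/33733 = 417*(-1/42988) - 48732/33733 = -417/42988 - 48732/33733 = -2108957877/1450114204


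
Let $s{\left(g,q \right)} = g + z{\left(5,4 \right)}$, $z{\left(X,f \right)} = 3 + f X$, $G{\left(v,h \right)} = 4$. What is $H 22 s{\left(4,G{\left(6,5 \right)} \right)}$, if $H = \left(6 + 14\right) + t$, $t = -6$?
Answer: $8316$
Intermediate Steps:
$z{\left(X,f \right)} = 3 + X f$
$s{\left(g,q \right)} = 23 + g$ ($s{\left(g,q \right)} = g + \left(3 + 5 \cdot 4\right) = g + \left(3 + 20\right) = g + 23 = 23 + g$)
$H = 14$ ($H = \left(6 + 14\right) - 6 = 20 - 6 = 14$)
$H 22 s{\left(4,G{\left(6,5 \right)} \right)} = 14 \cdot 22 \left(23 + 4\right) = 308 \cdot 27 = 8316$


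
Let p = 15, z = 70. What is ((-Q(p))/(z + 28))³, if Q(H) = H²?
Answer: -11390625/941192 ≈ -12.102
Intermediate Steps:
((-Q(p))/(z + 28))³ = ((-1*15²)/(70 + 28))³ = (-1*225/98)³ = (-225*1/98)³ = (-225/98)³ = -11390625/941192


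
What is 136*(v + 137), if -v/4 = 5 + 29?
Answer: 136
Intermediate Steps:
v = -136 (v = -4*(5 + 29) = -4*34 = -136)
136*(v + 137) = 136*(-136 + 137) = 136*1 = 136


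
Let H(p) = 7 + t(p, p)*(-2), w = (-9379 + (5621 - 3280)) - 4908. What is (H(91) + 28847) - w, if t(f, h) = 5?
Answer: 40790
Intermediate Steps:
w = -11946 (w = (-9379 + 2341) - 4908 = -7038 - 4908 = -11946)
H(p) = -3 (H(p) = 7 + 5*(-2) = 7 - 10 = -3)
(H(91) + 28847) - w = (-3 + 28847) - 1*(-11946) = 28844 + 11946 = 40790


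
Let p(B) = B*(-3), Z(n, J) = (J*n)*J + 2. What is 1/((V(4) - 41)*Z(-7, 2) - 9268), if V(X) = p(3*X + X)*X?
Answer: -1/3210 ≈ -0.00031153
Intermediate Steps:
Z(n, J) = 2 + n*J² (Z(n, J) = n*J² + 2 = 2 + n*J²)
p(B) = -3*B
V(X) = -12*X² (V(X) = (-3*(3*X + X))*X = (-12*X)*X = -12*X²)
1/((V(4) - 41)*Z(-7, 2) - 9268) = 1/((-12*4² - 41)*(2 - 7*2²) - 9268) = 1/((-12*16 - 41)*(2 - 7*4) - 9268) = 1/((-192 - 41)*(2 - 28) - 9268) = 1/(-233*(-26) - 9268) = 1/(6058 - 9268) = 1/(-3210) = -1/3210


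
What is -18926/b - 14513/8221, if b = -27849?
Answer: -248581891/228946629 ≈ -1.0858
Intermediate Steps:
-18926/b - 14513/8221 = -18926/(-27849) - 14513/8221 = -18926*(-1/27849) - 14513*1/8221 = 18926/27849 - 14513/8221 = -248581891/228946629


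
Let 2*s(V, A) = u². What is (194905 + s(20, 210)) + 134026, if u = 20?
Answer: 329131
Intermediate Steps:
s(V, A) = 200 (s(V, A) = (½)*20² = (½)*400 = 200)
(194905 + s(20, 210)) + 134026 = (194905 + 200) + 134026 = 195105 + 134026 = 329131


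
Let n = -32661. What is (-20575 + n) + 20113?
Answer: -33123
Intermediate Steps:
(-20575 + n) + 20113 = (-20575 - 32661) + 20113 = -53236 + 20113 = -33123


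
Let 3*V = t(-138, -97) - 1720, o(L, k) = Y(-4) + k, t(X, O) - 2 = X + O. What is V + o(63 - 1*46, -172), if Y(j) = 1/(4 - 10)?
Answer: -4939/6 ≈ -823.17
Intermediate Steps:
Y(j) = -1/6 (Y(j) = 1/(-6) = -1/6)
t(X, O) = 2 + O + X (t(X, O) = 2 + (X + O) = 2 + (O + X) = 2 + O + X)
o(L, k) = -1/6 + k
V = -651 (V = ((2 - 97 - 138) - 1720)/3 = (-233 - 1720)/3 = (1/3)*(-1953) = -651)
V + o(63 - 1*46, -172) = -651 + (-1/6 - 172) = -651 - 1033/6 = -4939/6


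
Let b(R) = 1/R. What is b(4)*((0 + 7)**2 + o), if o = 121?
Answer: 85/2 ≈ 42.500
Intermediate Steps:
b(4)*((0 + 7)**2 + o) = ((0 + 7)**2 + 121)/4 = (7**2 + 121)/4 = (49 + 121)/4 = (1/4)*170 = 85/2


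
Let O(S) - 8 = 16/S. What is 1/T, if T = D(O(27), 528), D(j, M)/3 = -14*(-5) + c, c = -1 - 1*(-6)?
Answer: 1/225 ≈ 0.0044444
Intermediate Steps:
O(S) = 8 + 16/S
c = 5 (c = -1 + 6 = 5)
D(j, M) = 225 (D(j, M) = 3*(-14*(-5) + 5) = 3*(70 + 5) = 3*75 = 225)
T = 225
1/T = 1/225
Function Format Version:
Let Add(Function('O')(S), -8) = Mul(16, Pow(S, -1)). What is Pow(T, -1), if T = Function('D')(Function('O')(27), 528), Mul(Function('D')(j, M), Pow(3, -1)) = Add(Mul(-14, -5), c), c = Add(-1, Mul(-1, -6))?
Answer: Rational(1, 225) ≈ 0.0044444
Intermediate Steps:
Function('O')(S) = Add(8, Mul(16, Pow(S, -1)))
c = 5 (c = Add(-1, 6) = 5)
Function('D')(j, M) = 225 (Function('D')(j, M) = Mul(3, Add(Mul(-14, -5), 5)) = Mul(3, Add(70, 5)) = Mul(3, 75) = 225)
T = 225
Pow(T, -1) = Pow(225, -1) = Rational(1, 225)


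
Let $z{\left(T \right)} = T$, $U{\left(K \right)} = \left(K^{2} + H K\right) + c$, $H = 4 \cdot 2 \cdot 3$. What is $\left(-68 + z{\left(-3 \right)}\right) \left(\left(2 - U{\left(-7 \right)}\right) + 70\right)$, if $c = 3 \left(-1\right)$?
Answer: $-13774$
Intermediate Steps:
$c = -3$
$H = 24$ ($H = 8 \cdot 3 = 24$)
$U{\left(K \right)} = -3 + K^{2} + 24 K$ ($U{\left(K \right)} = \left(K^{2} + 24 K\right) - 3 = -3 + K^{2} + 24 K$)
$\left(-68 + z{\left(-3 \right)}\right) \left(\left(2 - U{\left(-7 \right)}\right) + 70\right) = \left(-68 - 3\right) \left(\left(2 - \left(-3 + \left(-7\right)^{2} + 24 \left(-7\right)\right)\right) + 70\right) = - 71 \left(\left(2 - \left(-3 + 49 - 168\right)\right) + 70\right) = - 71 \left(\left(2 - -122\right) + 70\right) = - 71 \left(\left(2 + 122\right) + 70\right) = - 71 \left(124 + 70\right) = \left(-71\right) 194 = -13774$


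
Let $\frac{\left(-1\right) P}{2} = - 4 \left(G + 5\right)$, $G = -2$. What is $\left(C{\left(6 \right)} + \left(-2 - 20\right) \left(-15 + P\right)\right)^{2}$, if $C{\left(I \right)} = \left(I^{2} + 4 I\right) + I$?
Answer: $17424$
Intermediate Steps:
$P = 24$ ($P = - 2 \left(- 4 \left(-2 + 5\right)\right) = - 2 \left(\left(-4\right) 3\right) = \left(-2\right) \left(-12\right) = 24$)
$C{\left(I \right)} = I^{2} + 5 I$
$\left(C{\left(6 \right)} + \left(-2 - 20\right) \left(-15 + P\right)\right)^{2} = \left(6 \left(5 + 6\right) + \left(-2 - 20\right) \left(-15 + 24\right)\right)^{2} = \left(6 \cdot 11 - 198\right)^{2} = \left(66 - 198\right)^{2} = \left(-132\right)^{2} = 17424$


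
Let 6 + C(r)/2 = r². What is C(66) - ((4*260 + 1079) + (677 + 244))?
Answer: 5660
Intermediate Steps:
C(r) = -12 + 2*r²
C(66) - ((4*260 + 1079) + (677 + 244)) = (-12 + 2*66²) - ((4*260 + 1079) + (677 + 244)) = (-12 + 2*4356) - ((1040 + 1079) + 921) = (-12 + 8712) - (2119 + 921) = 8700 - 1*3040 = 8700 - 3040 = 5660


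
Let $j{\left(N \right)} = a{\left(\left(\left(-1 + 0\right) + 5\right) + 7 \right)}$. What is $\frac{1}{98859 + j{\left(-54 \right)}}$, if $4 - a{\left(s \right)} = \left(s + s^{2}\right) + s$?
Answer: $\frac{1}{98720} \approx 1.013 \cdot 10^{-5}$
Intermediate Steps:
$a{\left(s \right)} = 4 - s^{2} - 2 s$ ($a{\left(s \right)} = 4 - \left(\left(s + s^{2}\right) + s\right) = 4 - \left(s^{2} + 2 s\right) = 4 - s^{2} - 2 s$)
$j{\left(N \right)} = -139$ ($j{\left(N \right)} = 4 - \left(\left(\left(-1 + 0\right) + 5\right) + 7\right)^{2} - 2 \left(\left(\left(-1 + 0\right) + 5\right) + 7\right) = 4 - \left(\left(-1 + 5\right) + 7\right)^{2} - 2 \left(\left(-1 + 5\right) + 7\right) = 4 - \left(4 + 7\right)^{2} - 2 \left(4 + 7\right) = 4 - 11^{2} - 22 = 4 - 121 - 22 = -139$)
$\frac{1}{98859 + j{\left(-54 \right)}} = \frac{1}{98859 - 139} = \frac{1}{98720}$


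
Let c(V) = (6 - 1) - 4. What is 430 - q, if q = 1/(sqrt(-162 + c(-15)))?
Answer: 430 + I*sqrt(161)/161 ≈ 430.0 + 0.078811*I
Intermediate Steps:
c(V) = 1 (c(V) = 5 - 4 = 1)
q = -I*sqrt(161)/161 (q = 1/(sqrt(-162 + 1)) = 1/(sqrt(-161)) = 1/(I*sqrt(161)) = -I*sqrt(161)/161 ≈ -0.078811*I)
430 - q = 430 - (-1)*I*sqrt(161)/161 = 430 + I*sqrt(161)/161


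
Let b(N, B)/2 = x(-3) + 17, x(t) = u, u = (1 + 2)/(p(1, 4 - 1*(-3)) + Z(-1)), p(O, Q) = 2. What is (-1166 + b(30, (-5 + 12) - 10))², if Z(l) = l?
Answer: 1267876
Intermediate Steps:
u = 3 (u = (1 + 2)/(2 - 1) = 3/1 = 3*1 = 3)
x(t) = 3
b(N, B) = 40 (b(N, B) = 2*(3 + 17) = 2*20 = 40)
(-1166 + b(30, (-5 + 12) - 10))² = (-1166 + 40)² = (-1126)² = 1267876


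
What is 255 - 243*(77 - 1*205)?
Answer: 31359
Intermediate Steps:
255 - 243*(77 - 1*205) = 255 - 243*(77 - 205) = 255 - 243*(-128) = 255 + 31104 = 31359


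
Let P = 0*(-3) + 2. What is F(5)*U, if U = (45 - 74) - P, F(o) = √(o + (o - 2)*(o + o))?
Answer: -31*√35 ≈ -183.40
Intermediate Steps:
P = 2 (P = 0 + 2 = 2)
F(o) = √(o + 2*o*(-2 + o)) (F(o) = √(o + (-2 + o)*(2*o)) = √(o + 2*o*(-2 + o)))
U = -31 (U = (45 - 74) - 1*2 = -29 - 2 = -31)
F(5)*U = √(5*(-3 + 2*5))*(-31) = √(5*(-3 + 10))*(-31) = √(5*7)*(-31) = √35*(-31) = -31*√35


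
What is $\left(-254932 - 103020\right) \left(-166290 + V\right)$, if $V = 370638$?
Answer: $-73146775296$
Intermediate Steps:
$\left(-254932 - 103020\right) \left(-166290 + V\right) = \left(-254932 - 103020\right) \left(-166290 + 370638\right) = \left(-357952\right) 204348 = -73146775296$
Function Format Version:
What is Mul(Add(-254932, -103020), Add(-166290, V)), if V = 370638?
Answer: -73146775296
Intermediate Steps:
Mul(Add(-254932, -103020), Add(-166290, V)) = Mul(Add(-254932, -103020), Add(-166290, 370638)) = Mul(-357952, 204348) = -73146775296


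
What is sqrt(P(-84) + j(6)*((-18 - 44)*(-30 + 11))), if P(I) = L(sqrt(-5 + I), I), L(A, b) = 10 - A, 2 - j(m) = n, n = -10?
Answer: sqrt(14146 - I*sqrt(89)) ≈ 118.94 - 0.0397*I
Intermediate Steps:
j(m) = 12 (j(m) = 2 - 1*(-10) = 2 + 10 = 12)
P(I) = 10 - sqrt(-5 + I)
sqrt(P(-84) + j(6)*((-18 - 44)*(-30 + 11))) = sqrt((10 - sqrt(-5 - 84)) + 12*((-18 - 44)*(-30 + 11))) = sqrt((10 - sqrt(-89)) + 12*(-62*(-19))) = sqrt((10 - I*sqrt(89)) + 12*1178) = sqrt((10 - I*sqrt(89)) + 14136) = sqrt(14146 - I*sqrt(89))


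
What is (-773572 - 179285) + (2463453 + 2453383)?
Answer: 3963979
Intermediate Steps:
(-773572 - 179285) + (2463453 + 2453383) = -952857 + 4916836 = 3963979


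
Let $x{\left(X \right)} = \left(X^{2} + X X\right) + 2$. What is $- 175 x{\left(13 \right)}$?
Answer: $-59500$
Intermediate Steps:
$x{\left(X \right)} = 2 + 2 X^{2}$ ($x{\left(X \right)} = \left(X^{2} + X^{2}\right) + 2 = 2 X^{2} + 2 = 2 + 2 X^{2}$)
$- 175 x{\left(13 \right)} = - 175 \left(2 + 2 \cdot 13^{2}\right) = - 175 \left(2 + 2 \cdot 169\right) = - 175 \left(2 + 338\right) = \left(-175\right) 340 = -59500$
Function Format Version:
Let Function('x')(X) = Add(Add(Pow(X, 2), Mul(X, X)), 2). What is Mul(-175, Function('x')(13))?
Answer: -59500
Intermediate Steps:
Function('x')(X) = Add(2, Mul(2, Pow(X, 2))) (Function('x')(X) = Add(Add(Pow(X, 2), Pow(X, 2)), 2) = Add(Mul(2, Pow(X, 2)), 2) = Add(2, Mul(2, Pow(X, 2))))
Mul(-175, Function('x')(13)) = Mul(-175, Add(2, Mul(2, Pow(13, 2)))) = Mul(-175, Add(2, Mul(2, 169))) = Mul(-175, Add(2, 338)) = Mul(-175, 340) = -59500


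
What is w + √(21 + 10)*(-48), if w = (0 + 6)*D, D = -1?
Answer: -6 - 48*√31 ≈ -273.25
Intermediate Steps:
w = -6 (w = (0 + 6)*(-1) = 6*(-1) = -6)
w + √(21 + 10)*(-48) = -6 + √(21 + 10)*(-48) = -6 + √31*(-48) = -6 - 48*√31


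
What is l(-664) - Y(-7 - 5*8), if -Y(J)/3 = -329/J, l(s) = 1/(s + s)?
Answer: 27887/1328 ≈ 20.999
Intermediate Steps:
l(s) = 1/(2*s)
Y(J) = 987/J (Y(J) = -(-987)/J = 987/J)
l(-664) - Y(-7 - 5*8) = (1/2)/(-664) - 987/(-7 - 5*8) = (1/2)*(-1/664) - 987/(-7 - 40) = -1/1328 - 987/(-47) = -1/1328 - 987*(-1)/47 = -1/1328 - 1*(-21) = -1/1328 + 21 = 27887/1328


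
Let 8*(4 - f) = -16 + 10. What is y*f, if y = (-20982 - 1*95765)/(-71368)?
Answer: 2218193/285472 ≈ 7.7703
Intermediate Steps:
f = 19/4 (f = 4 - (-16 + 10)/8 = 4 - ⅛*(-6) = 4 + ¾ = 19/4 ≈ 4.7500)
y = 116747/71368 (y = (-20982 - 95765)*(-1/71368) = -116747*(-1/71368) = 116747/71368 ≈ 1.6358)
y*f = (116747/71368)*(19/4) = 2218193/285472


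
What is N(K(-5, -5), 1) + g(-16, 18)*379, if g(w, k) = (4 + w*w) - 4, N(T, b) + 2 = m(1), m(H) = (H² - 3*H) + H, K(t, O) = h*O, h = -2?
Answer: 97021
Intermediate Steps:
K(t, O) = -2*O
m(H) = H² - 2*H
N(T, b) = -3 (N(T, b) = -2 + 1*(-2 + 1) = -2 + 1*(-1) = -2 - 1 = -3)
g(w, k) = w² (g(w, k) = (4 + w²) - 4 = w²)
N(K(-5, -5), 1) + g(-16, 18)*379 = -3 + (-16)²*379 = -3 + 256*379 = -3 + 97024 = 97021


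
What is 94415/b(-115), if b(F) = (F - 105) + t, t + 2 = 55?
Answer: -94415/167 ≈ -565.36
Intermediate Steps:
t = 53 (t = -2 + 55 = 53)
b(F) = -52 + F (b(F) = (F - 105) + 53 = (-105 + F) + 53 = -52 + F)
94415/b(-115) = 94415/(-52 - 115) = 94415/(-167) = 94415*(-1/167) = -94415/167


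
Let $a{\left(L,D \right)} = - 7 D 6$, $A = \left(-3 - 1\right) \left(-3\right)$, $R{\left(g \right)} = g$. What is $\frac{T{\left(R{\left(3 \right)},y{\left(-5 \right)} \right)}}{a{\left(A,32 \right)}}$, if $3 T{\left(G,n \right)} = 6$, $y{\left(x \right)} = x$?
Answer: $- \frac{1}{672} \approx -0.0014881$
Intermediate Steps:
$T{\left(G,n \right)} = 2$ ($T{\left(G,n \right)} = \frac{1}{3} \cdot 6 = 2$)
$A = 12$ ($A = \left(-4\right) \left(-3\right) = 12$)
$a{\left(L,D \right)} = - 42 D$
$\frac{T{\left(R{\left(3 \right)},y{\left(-5 \right)} \right)}}{a{\left(A,32 \right)}} = \frac{2}{\left(-42\right) 32} = \frac{2}{-1344} = 2 \left(- \frac{1}{1344}\right) = - \frac{1}{672}$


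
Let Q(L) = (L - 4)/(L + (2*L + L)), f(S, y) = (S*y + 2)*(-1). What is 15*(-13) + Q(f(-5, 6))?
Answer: -2727/14 ≈ -194.79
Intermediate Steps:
f(S, y) = -2 - S*y (f(S, y) = (2 + S*y)*(-1) = -2 - S*y)
Q(L) = (-4 + L)/(4*L) (Q(L) = (-4 + L)/(L + 3*L) = (-4 + L)/((4*L)) = (-4 + L)*(1/(4*L)) = (-4 + L)/(4*L))
15*(-13) + Q(f(-5, 6)) = 15*(-13) + (-4 + (-2 - 1*(-5)*6))/(4*(-2 - 1*(-5)*6)) = -195 + (-4 + (-2 + 30))/(4*(-2 + 30)) = -195 + (1/4)*(-4 + 28)/28 = -195 + (1/4)*(1/28)*24 = -195 + 3/14 = -2727/14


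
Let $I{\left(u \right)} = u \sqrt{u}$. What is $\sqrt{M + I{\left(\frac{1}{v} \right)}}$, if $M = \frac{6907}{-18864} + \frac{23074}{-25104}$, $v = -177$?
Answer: $\frac{\sqrt{-3024206440772579 - 75104498704 i \sqrt{177}}}{48507204} \approx 0.00018729 - 1.1337 i$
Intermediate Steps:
$I{\left(u \right)} = u^{\frac{3}{2}}$
$M = - \frac{12680443}{9865872}$ ($M = 6907 \left(- \frac{1}{18864}\right) + 23074 \left(- \frac{1}{25104}\right) = - \frac{6907}{18864} - \frac{11537}{12552} = - \frac{12680443}{9865872} \approx -1.2853$)
$\sqrt{M + I{\left(\frac{1}{v} \right)}} = \sqrt{- \frac{12680443}{9865872} + \left(\frac{1}{-177}\right)^{\frac{3}{2}}} = \sqrt{- \frac{12680443}{9865872} + \left(- \frac{1}{177}\right)^{\frac{3}{2}}} = \sqrt{- \frac{12680443}{9865872} - \frac{i \sqrt{177}}{31329}}$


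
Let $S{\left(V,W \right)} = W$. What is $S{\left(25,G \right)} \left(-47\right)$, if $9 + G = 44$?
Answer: $-1645$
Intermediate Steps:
$G = 35$ ($G = -9 + 44 = 35$)
$S{\left(25,G \right)} \left(-47\right) = 35 \left(-47\right) = -1645$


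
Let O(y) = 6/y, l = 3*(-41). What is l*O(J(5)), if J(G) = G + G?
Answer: -369/5 ≈ -73.800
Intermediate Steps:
l = -123
J(G) = 2*G
l*O(J(5)) = -738/(2*5) = -738/10 = -123*⅗ = -369/5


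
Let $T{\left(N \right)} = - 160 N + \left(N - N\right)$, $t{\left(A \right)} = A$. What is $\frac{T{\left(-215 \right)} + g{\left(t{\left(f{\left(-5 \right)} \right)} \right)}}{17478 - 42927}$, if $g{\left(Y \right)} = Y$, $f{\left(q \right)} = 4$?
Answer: $- \frac{11468}{8483} \approx -1.3519$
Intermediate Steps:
$T{\left(N \right)} = - 160 N$ ($T{\left(N \right)} = - 160 N + 0 = - 160 N$)
$\frac{T{\left(-215 \right)} + g{\left(t{\left(f{\left(-5 \right)} \right)} \right)}}{17478 - 42927} = \frac{\left(-160\right) \left(-215\right) + 4}{17478 - 42927} = \frac{34400 + 4}{-25449} = 34404 \left(- \frac{1}{25449}\right) = - \frac{11468}{8483}$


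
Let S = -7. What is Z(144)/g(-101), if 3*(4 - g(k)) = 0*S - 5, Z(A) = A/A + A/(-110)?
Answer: -3/55 ≈ -0.054545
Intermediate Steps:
Z(A) = 1 - A/110 (Z(A) = 1 + A*(-1/110) = 1 - A/110)
g(k) = 17/3 (g(k) = 4 - (0*(-7) - 5)/3 = 4 - (0 - 5)/3 = 4 - 1/3*(-5) = 4 + 5/3 = 17/3)
Z(144)/g(-101) = (1 - 1/110*144)/(17/3) = (1 - 72/55)*(3/17) = -17/55*3/17 = -3/55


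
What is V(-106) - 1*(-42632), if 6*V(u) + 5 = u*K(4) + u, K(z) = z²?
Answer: 253985/6 ≈ 42331.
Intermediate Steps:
V(u) = -⅚ + 17*u/6 (V(u) = -⅚ + (u*4² + u)/6 = -⅚ + (u*16 + u)/6 = -⅚ + (16*u + u)/6 = -⅚ + (17*u)/6 = -⅚ + 17*u/6)
V(-106) - 1*(-42632) = (-⅚ + (17/6)*(-106)) - 1*(-42632) = (-⅚ - 901/3) + 42632 = -1807/6 + 42632 = 253985/6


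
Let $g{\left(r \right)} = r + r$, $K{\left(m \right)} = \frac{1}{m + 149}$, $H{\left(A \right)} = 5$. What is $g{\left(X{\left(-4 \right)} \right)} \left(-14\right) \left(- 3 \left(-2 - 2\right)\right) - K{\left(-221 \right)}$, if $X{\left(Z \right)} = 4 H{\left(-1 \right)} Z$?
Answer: $\frac{1935361}{72} \approx 26880.0$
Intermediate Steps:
$K{\left(m \right)} = \frac{1}{149 + m}$
$X{\left(Z \right)} = 20 Z$ ($X{\left(Z \right)} = 4 \cdot 5 Z = 20 Z$)
$g{\left(r \right)} = 2 r$
$g{\left(X{\left(-4 \right)} \right)} \left(-14\right) \left(- 3 \left(-2 - 2\right)\right) - K{\left(-221 \right)} = 2 \cdot 20 \left(-4\right) \left(-14\right) \left(- 3 \left(-2 - 2\right)\right) - \frac{1}{149 - 221} = 2 \left(-80\right) \left(-14\right) \left(\left(-3\right) \left(-4\right)\right) - \frac{1}{-72} = \left(-160\right) \left(-14\right) 12 - - \frac{1}{72} = 2240 \cdot 12 + \frac{1}{72} = 26880 + \frac{1}{72} = \frac{1935361}{72}$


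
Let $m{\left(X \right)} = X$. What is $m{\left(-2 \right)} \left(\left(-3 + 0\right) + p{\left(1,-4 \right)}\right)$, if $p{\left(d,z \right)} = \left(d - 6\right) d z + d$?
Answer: $-36$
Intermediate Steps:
$p{\left(d,z \right)} = d + d z \left(-6 + d\right)$ ($p{\left(d,z \right)} = \left(d - 6\right) d z + d = \left(-6 + d\right) d z + d = d \left(-6 + d\right) z + d = d z \left(-6 + d\right) + d = d + d z \left(-6 + d\right)$)
$m{\left(-2 \right)} \left(\left(-3 + 0\right) + p{\left(1,-4 \right)}\right) = - 2 \left(\left(-3 + 0\right) + 1 \left(1 - -24 + 1 \left(-4\right)\right)\right) = - 2 \left(-3 + 1 \left(1 + 24 - 4\right)\right) = - 2 \left(-3 + 1 \cdot 21\right) = - 2 \left(-3 + 21\right) = \left(-2\right) 18 = -36$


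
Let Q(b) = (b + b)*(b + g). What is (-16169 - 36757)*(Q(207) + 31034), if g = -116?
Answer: -3636439608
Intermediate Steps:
Q(b) = 2*b*(-116 + b) (Q(b) = (b + b)*(b - 116) = (2*b)*(-116 + b) = 2*b*(-116 + b))
(-16169 - 36757)*(Q(207) + 31034) = (-16169 - 36757)*(2*207*(-116 + 207) + 31034) = -52926*(2*207*91 + 31034) = -52926*(37674 + 31034) = -52926*68708 = -3636439608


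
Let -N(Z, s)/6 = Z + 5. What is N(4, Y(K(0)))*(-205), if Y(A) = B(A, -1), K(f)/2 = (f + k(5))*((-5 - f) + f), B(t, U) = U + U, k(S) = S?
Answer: 11070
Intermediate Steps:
B(t, U) = 2*U
K(f) = -50 - 10*f (K(f) = 2*((f + 5)*((-5 - f) + f)) = 2*((5 + f)*(-5)) = 2*(-25 - 5*f) = -50 - 10*f)
Y(A) = -2 (Y(A) = 2*(-1) = -2)
N(Z, s) = -30 - 6*Z (N(Z, s) = -6*(Z + 5) = -6*(5 + Z) = -30 - 6*Z)
N(4, Y(K(0)))*(-205) = (-30 - 6*4)*(-205) = (-30 - 24)*(-205) = -54*(-205) = 11070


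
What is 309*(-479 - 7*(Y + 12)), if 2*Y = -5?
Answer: -337119/2 ≈ -1.6856e+5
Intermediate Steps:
Y = -5/2 (Y = (½)*(-5) = -5/2 ≈ -2.5000)
309*(-479 - 7*(Y + 12)) = 309*(-479 - 7*(-5/2 + 12)) = 309*(-479 - 7*19/2) = 309*(-479 - 133/2) = 309*(-1091/2) = -337119/2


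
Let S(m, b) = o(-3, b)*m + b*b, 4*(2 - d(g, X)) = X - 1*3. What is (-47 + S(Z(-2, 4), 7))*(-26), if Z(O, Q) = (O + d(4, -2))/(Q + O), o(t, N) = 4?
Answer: -117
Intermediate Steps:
d(g, X) = 11/4 - X/4 (d(g, X) = 2 - (X - 1*3)/4 = 2 - (X - 3)/4 = 2 - (-3 + X)/4 = 2 + (3/4 - X/4) = 11/4 - X/4)
Z(O, Q) = (13/4 + O)/(O + Q) (Z(O, Q) = (O + (11/4 - 1/4*(-2)))/(Q + O) = (O + (11/4 + 1/2))/(O + Q) = (O + 13/4)/(O + Q) = (13/4 + O)/(O + Q))
S(m, b) = b**2 + 4*m (S(m, b) = 4*m + b*b = 4*m + b**2 = b**2 + 4*m)
(-47 + S(Z(-2, 4), 7))*(-26) = (-47 + (7**2 + 4*((13/4 - 2)/(-2 + 4))))*(-26) = (-47 + (49 + 4*((5/4)/2)))*(-26) = (-47 + (49 + 4*((1/2)*(5/4))))*(-26) = (-47 + (49 + 4*(5/8)))*(-26) = (-47 + (49 + 5/2))*(-26) = (-47 + 103/2)*(-26) = (9/2)*(-26) = -117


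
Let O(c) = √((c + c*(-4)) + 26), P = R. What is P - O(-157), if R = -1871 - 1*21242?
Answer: -23113 - √497 ≈ -23135.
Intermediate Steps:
R = -23113 (R = -1871 - 21242 = -23113)
P = -23113
O(c) = √(26 - 3*c) (O(c) = √((c - 4*c) + 26) = √(-3*c + 26) = √(26 - 3*c))
P - O(-157) = -23113 - √(26 - 3*(-157)) = -23113 - √(26 + 471) = -23113 - √497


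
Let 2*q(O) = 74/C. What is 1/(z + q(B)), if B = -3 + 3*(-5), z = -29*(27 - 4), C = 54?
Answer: -54/35981 ≈ -0.0015008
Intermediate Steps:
z = -667 (z = -29*23 = -667)
B = -18 (B = -3 - 15 = -18)
q(O) = 37/54 (q(O) = (74/54)/2 = (74*(1/54))/2 = (½)*(37/27) = 37/54)
1/(z + q(B)) = 1/(-667 + 37/54) = 1/(-35981/54) = -54/35981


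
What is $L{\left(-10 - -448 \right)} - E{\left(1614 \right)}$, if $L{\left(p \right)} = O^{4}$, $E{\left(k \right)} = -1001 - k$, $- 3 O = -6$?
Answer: $2631$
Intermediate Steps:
$O = 2$ ($O = \left(- \frac{1}{3}\right) \left(-6\right) = 2$)
$L{\left(p \right)} = 16$ ($L{\left(p \right)} = 2^{4} = 16$)
$L{\left(-10 - -448 \right)} - E{\left(1614 \right)} = 16 - \left(-1001 - 1614\right) = 16 - -2615 = 16 + 2615 = 2631$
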